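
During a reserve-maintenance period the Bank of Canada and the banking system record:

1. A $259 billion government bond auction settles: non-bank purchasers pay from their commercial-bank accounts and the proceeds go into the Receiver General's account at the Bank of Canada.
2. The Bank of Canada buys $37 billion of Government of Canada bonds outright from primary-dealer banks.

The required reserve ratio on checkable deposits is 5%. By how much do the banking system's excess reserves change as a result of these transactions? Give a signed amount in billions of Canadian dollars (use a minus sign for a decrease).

-$209.05 billion

Government account inflow $259 billion: reserves −$259B, deposits −$259B.
OMO purchase (from banks) $37 billion: reserves +$37B, deposits 0.
Totals: Δreserves = −$222B, Δdeposits = −$259B.
Δrequired reserves = 5% × −$259B = −$12.95B.
Δexcess reserves = Δreserves − Δrequired = −$222B − (−$12.95B) = -$209.05 billion.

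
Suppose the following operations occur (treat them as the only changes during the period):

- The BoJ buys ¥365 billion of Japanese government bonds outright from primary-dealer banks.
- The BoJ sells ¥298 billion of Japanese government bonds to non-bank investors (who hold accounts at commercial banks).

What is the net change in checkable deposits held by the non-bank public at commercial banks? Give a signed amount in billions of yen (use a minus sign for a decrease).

-¥298 billion

OMO purchase (from banks) ¥365 billion: the counterparty is a bank, so public deposits are unchanged → 0.
Asset sale (to non-banks) ¥298 billion: non-bank counterparties' bank balances fall → −¥298B.
Net: 0 − 298 = -¥298 billion.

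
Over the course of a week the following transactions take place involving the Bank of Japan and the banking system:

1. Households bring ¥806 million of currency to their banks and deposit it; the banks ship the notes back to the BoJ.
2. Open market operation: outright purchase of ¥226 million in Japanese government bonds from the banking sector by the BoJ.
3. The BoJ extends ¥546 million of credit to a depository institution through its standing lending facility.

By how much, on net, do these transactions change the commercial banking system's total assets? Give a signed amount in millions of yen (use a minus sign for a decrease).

+¥1352 million

Currency deposit ¥806 million: bank balance sheets expand → +¥806M.
OMO purchase (from banks) ¥226 million: just an asset swap on bank balance sheets → 0.
Discount-window loan ¥546 million: bank balance sheets expand → +¥546M.
Net: 806 + 0 + 546 = +¥1352 million.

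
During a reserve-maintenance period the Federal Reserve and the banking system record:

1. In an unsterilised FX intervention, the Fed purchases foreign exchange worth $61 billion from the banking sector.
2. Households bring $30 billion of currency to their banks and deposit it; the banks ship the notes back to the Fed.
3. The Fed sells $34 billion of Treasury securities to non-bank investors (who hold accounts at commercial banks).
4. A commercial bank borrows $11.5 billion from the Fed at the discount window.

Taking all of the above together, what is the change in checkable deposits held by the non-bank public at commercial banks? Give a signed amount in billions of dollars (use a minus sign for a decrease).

-$4 billion

Fed balance sheet:
  Assets:      Securities −$34B, Loans to banks +$11.5B, Foreign assets +$61B
  Liabilities: Bank reserves +$68.5B, Currency in circulation −$30B
Commercial banking system:
  Assets:      Reserves at CB +$68.5B, Foreign assets −$61B
  Liabilities: Checkable deposits −$4B, Borrowings from CB +$11.5B
So the change in checkable deposits held by the non-bank public at commercial banks is -$4 billion.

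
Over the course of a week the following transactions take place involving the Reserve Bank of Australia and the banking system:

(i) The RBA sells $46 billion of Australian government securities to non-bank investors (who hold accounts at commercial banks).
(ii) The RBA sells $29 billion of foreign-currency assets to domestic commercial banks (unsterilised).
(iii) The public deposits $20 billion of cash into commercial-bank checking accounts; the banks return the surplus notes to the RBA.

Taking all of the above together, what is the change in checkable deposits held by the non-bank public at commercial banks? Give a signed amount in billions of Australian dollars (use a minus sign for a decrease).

RBA balance sheet:
  Assets:      Securities −$46B, Foreign assets −$29B
  Liabilities: Bank reserves −$55B, Currency in circulation −$20B
Commercial banking system:
  Assets:      Reserves at CB −$55B, Foreign assets +$29B
  Liabilities: Checkable deposits −$26B
So the change in checkable deposits held by the non-bank public at commercial banks is -$26 billion.

-$26 billion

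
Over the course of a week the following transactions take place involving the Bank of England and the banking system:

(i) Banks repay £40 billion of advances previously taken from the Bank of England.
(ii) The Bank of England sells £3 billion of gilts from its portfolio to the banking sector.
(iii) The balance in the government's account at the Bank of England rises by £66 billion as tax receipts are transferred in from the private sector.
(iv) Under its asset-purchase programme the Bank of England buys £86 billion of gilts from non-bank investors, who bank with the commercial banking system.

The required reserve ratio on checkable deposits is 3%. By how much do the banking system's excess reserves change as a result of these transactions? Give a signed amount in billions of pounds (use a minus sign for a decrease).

-£23.6 billion

Discount-window repayment £40 billion: reserves −£40B, deposits 0.
OMO sale (to banks) £3 billion: reserves −£3B, deposits 0.
Government account inflow £66 billion: reserves −£66B, deposits −£66B.
Asset purchase (from non-banks) £86 billion: reserves +£86B, deposits +£86B.
Totals: Δreserves = −£23B, Δdeposits = +£20B.
Δrequired reserves = 3% × +£20B = +£0.6B.
Δexcess reserves = Δreserves − Δrequired = −£23B − (+£0.6B) = -£23.6 billion.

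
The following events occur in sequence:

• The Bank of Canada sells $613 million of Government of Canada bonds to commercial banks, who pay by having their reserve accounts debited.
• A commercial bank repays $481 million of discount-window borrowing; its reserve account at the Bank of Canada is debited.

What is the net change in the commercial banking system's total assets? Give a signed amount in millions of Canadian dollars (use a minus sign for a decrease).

-$481 million

Bank of Canada balance sheet:
  Assets:      Securities −$613M, Loans to banks −$481M
  Liabilities: Bank reserves −$1094M
Commercial banking system:
  Assets:      Reserves at CB −$1094M, Securities +$613M
  Liabilities: Borrowings from CB −$481M
Change in total bank assets = -$481 million.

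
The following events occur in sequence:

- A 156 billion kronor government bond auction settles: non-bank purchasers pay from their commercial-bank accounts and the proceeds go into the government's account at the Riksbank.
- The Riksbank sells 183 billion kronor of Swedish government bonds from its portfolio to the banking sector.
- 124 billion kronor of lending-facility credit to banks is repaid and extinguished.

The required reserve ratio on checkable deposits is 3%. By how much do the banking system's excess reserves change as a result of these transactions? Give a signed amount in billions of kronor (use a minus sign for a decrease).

Government account inflow 156 billion kronor: reserves −156B, deposits −156B.
OMO sale (to banks) 183 billion kronor: reserves −183B, deposits 0.
Discount-window repayment 124 billion kronor: reserves −124B, deposits 0.
Totals: Δreserves = −463B, Δdeposits = −156B.
Δrequired reserves = 3% × −156B = −4.68B.
Δexcess reserves = Δreserves − Δrequired = −463B − (−4.68B) = -458.32 billion.

-458.32 billion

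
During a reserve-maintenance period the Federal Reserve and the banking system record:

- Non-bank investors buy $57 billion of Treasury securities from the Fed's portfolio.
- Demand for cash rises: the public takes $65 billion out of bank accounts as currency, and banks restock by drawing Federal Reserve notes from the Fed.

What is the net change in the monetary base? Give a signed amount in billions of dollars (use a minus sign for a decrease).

Fed balance sheet:
  Assets:      Securities −$57B
  Liabilities: Bank reserves −$122B, Currency in circulation +$65B
Monetary base = currency + reserves: +$65B + (−$122B) = -$57 billion.

-$57 billion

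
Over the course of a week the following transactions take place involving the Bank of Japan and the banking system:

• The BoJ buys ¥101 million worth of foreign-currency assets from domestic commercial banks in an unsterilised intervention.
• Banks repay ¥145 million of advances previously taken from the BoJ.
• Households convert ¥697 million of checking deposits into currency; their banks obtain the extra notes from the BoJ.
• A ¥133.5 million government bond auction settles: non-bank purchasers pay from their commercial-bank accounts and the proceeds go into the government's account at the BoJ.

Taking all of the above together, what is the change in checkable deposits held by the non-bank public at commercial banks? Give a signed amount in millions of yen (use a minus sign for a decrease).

FX purchase ¥101 million: the counterparty is a bank, so public deposits are unchanged → 0.
Discount-window repayment ¥145 million: the counterparty is a bank, so public deposits are unchanged → 0.
Currency withdrawal ¥697 million: non-bank counterparties' bank balances fall → −¥697M.
Government account inflow ¥133.5 million: non-bank counterparties' bank balances fall → −¥133.5M.
Net: 0 + 0 − 697 − 133.5 = -¥830.5 million.

-¥830.5 million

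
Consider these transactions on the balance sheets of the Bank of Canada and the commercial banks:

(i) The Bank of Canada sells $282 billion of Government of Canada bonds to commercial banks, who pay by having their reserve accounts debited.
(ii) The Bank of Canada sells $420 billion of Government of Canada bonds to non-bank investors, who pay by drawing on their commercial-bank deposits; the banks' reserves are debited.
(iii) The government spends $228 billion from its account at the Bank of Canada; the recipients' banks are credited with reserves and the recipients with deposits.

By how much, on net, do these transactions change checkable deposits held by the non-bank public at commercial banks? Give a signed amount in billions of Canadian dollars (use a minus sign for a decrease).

-$192 billion

OMO sale (to banks) $282 billion: the counterparty is a bank, so public deposits are unchanged → 0.
Asset sale (to non-banks) $420 billion: non-bank counterparties' bank balances fall → −$420B.
Government spending $228 billion: non-bank counterparties' bank balances rise → +$228B.
Net: 0 − 420 + 228 = -$192 billion.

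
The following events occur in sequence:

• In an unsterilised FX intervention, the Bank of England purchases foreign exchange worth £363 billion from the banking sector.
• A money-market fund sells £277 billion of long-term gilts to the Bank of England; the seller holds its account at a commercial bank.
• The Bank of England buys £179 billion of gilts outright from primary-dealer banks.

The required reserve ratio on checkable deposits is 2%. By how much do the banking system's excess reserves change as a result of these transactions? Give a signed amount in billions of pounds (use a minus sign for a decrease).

FX purchase £363 billion: reserves +£363B, deposits 0.
Asset purchase (from non-banks) £277 billion: reserves +£277B, deposits +£277B.
OMO purchase (from banks) £179 billion: reserves +£179B, deposits 0.
Totals: Δreserves = +£819B, Δdeposits = +£277B.
Δrequired reserves = 2% × +£277B = +£5.54B.
Δexcess reserves = Δreserves − Δrequired = +£819B − (+£5.54B) = +£813.46 billion.

+£813.46 billion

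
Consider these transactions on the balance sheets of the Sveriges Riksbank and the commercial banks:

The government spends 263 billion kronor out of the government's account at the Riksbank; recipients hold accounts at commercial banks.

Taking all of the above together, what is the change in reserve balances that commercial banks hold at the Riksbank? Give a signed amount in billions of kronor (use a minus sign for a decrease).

Riksbank balance sheet:
  Assets:      no change
  Liabilities: Bank reserves +263B, Government deposits −263B
So the change in reserve balances that commercial banks hold at the Riksbank is +263 billion.

+263 billion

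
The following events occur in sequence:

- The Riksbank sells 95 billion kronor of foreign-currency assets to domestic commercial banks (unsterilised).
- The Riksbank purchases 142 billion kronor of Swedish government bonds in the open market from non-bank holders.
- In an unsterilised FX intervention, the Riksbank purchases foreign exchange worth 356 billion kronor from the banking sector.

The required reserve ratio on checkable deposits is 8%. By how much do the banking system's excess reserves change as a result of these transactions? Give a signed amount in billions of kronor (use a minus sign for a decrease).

FX sale 95 billion kronor: reserves −95B, deposits 0.
Asset purchase (from non-banks) 142 billion kronor: reserves +142B, deposits +142B.
FX purchase 356 billion kronor: reserves +356B, deposits 0.
Totals: Δreserves = +403B, Δdeposits = +142B.
Δrequired reserves = 8% × +142B = +11.36B.
Δexcess reserves = Δreserves − Δrequired = +403B − (+11.36B) = +391.64 billion.

+391.64 billion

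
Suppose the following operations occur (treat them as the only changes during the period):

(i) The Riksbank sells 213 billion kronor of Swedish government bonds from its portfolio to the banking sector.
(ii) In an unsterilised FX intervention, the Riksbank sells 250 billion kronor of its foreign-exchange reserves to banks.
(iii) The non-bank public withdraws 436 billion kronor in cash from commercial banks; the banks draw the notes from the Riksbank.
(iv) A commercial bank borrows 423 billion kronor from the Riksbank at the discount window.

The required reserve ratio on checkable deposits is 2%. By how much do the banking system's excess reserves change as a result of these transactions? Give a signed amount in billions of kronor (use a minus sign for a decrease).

OMO sale (to banks) 213 billion kronor: reserves −213B, deposits 0.
FX sale 250 billion kronor: reserves −250B, deposits 0.
Currency withdrawal 436 billion kronor: reserves −436B, deposits −436B.
Discount-window loan 423 billion kronor: reserves +423B, deposits 0.
Totals: Δreserves = −476B, Δdeposits = −436B.
Δrequired reserves = 2% × −436B = −8.72B.
Δexcess reserves = Δreserves − Δrequired = −476B − (−8.72B) = -467.28 billion.

-467.28 billion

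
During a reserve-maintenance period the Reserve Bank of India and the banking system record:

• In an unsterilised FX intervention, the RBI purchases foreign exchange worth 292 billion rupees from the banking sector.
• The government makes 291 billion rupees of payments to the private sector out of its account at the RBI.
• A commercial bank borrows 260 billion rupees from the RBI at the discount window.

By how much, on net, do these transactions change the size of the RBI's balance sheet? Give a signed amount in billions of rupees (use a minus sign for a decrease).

FX purchase 292 billion rupees: an RBI asset is acquired → +292B.
Government spending 291 billion rupees: only the composition of liabilities changes → 0.
Discount-window loan 260 billion rupees: an RBI asset is acquired → +260B.
Net: 292 + 0 + 260 = +552 billion.

+552 billion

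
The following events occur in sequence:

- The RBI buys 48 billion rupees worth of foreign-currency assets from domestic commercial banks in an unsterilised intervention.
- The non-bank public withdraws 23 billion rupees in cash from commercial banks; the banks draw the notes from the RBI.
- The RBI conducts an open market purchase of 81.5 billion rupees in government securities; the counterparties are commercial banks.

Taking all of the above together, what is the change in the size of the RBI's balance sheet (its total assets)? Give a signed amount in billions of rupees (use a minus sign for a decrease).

+129.5 billion

FX purchase 48 billion rupees: an RBI asset is acquired → +48B.
Currency withdrawal 23 billion rupees: only the composition of liabilities changes → 0.
OMO purchase (from banks) 81.5 billion rupees: an RBI asset is acquired → +81.5B.
Net: 48 + 0 + 81.5 = +129.5 billion.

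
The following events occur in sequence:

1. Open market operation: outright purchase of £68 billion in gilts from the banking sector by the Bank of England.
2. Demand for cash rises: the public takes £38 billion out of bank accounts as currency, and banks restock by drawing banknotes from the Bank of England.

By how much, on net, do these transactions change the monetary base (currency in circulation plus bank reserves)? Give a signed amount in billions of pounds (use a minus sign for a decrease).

+£68 billion

OMO purchase (from banks) £68 billion: Bank of England balance sheet expands → +£68B.
Currency withdrawal £38 billion: just a shift between currency and reserves — both are base money → 0.
Net: 68 + 0 = +£68 billion.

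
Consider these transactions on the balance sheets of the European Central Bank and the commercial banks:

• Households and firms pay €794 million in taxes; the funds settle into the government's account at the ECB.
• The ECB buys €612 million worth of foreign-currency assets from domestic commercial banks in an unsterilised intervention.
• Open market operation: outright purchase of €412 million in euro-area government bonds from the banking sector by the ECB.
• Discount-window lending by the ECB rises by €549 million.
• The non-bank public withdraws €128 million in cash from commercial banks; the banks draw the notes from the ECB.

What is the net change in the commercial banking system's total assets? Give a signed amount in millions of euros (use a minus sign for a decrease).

-€373 million

ECB balance sheet:
  Assets:      Securities +€412M, Loans to banks +€549M, Foreign assets +€612M
  Liabilities: Bank reserves +€651M, Currency in circulation +€128M, Government deposits +€794M
Commercial banking system:
  Assets:      Reserves at CB +€651M, Securities −€412M, Foreign assets −€612M
  Liabilities: Checkable deposits −€922M, Borrowings from CB +€549M
Change in total bank assets = -€373 million.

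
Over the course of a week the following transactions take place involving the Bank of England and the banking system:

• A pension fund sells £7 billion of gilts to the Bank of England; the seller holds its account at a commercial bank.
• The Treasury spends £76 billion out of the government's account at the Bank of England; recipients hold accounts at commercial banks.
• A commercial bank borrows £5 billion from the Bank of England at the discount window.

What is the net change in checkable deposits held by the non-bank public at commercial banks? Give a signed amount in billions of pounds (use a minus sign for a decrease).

Asset purchase (from non-banks) £7 billion: non-bank counterparties' bank balances rise → +£7B.
Government spending £76 billion: non-bank counterparties' bank balances rise → +£76B.
Discount-window loan £5 billion: the counterparty is a bank, so public deposits are unchanged → 0.
Net: 7 + 76 + 0 = +£83 billion.

+£83 billion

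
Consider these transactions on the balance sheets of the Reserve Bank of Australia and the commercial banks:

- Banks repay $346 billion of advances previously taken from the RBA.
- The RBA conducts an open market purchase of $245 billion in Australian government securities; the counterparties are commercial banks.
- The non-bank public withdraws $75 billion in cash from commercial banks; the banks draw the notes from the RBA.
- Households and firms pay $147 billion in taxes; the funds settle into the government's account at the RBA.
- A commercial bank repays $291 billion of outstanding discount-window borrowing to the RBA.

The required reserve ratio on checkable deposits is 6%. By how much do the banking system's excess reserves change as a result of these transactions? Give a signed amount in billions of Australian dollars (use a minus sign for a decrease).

Discount-window repayment $346 billion: reserves −$346B, deposits 0.
OMO purchase (from banks) $245 billion: reserves +$245B, deposits 0.
Currency withdrawal $75 billion: reserves −$75B, deposits −$75B.
Government account inflow $147 billion: reserves −$147B, deposits −$147B.
Discount-window repayment $291 billion: reserves −$291B, deposits 0.
Totals: Δreserves = −$614B, Δdeposits = −$222B.
Δrequired reserves = 6% × −$222B = −$13.32B.
Δexcess reserves = Δreserves − Δrequired = −$614B − (−$13.32B) = -$600.68 billion.

-$600.68 billion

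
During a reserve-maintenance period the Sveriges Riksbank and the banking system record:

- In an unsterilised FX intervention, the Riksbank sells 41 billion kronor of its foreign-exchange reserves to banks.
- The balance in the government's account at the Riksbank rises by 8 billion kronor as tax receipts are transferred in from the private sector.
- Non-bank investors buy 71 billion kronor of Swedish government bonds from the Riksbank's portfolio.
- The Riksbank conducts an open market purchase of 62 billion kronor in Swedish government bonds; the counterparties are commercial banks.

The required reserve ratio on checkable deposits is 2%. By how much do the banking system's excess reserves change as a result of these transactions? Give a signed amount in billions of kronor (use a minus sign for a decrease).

FX sale 41 billion kronor: reserves −41B, deposits 0.
Government account inflow 8 billion kronor: reserves −8B, deposits −8B.
Asset sale (to non-banks) 71 billion kronor: reserves −71B, deposits −71B.
OMO purchase (from banks) 62 billion kronor: reserves +62B, deposits 0.
Totals: Δreserves = −58B, Δdeposits = −79B.
Δrequired reserves = 2% × −79B = −1.58B.
Δexcess reserves = Δreserves − Δrequired = −58B − (−1.58B) = -56.42 billion.

-56.42 billion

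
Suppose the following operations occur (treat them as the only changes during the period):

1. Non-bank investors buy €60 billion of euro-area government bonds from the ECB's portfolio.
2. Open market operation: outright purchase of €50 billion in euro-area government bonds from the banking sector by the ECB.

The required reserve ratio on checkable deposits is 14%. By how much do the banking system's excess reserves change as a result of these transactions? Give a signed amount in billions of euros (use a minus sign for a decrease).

Asset sale (to non-banks) €60 billion: reserves −€60B, deposits −€60B.
OMO purchase (from banks) €50 billion: reserves +€50B, deposits 0.
Totals: Δreserves = −€10B, Δdeposits = −€60B.
Δrequired reserves = 14% × −€60B = −€8.4B.
Δexcess reserves = Δreserves − Δrequired = −€10B − (−€8.4B) = -€1.6 billion.

-€1.6 billion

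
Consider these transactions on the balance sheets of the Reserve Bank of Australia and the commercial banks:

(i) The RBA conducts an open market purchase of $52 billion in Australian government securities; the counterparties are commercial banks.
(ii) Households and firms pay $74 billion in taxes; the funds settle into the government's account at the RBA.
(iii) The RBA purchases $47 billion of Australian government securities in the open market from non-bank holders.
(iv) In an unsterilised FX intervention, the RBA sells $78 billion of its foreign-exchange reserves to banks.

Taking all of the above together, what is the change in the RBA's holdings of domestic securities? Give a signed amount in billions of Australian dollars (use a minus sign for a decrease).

+$99 billion

RBA balance sheet:
  Assets:      Securities +$99B, Foreign assets −$78B
  Liabilities: Bank reserves −$53B, Government deposits +$74B
So the change in the RBA's holdings of domestic securities is +$99 billion.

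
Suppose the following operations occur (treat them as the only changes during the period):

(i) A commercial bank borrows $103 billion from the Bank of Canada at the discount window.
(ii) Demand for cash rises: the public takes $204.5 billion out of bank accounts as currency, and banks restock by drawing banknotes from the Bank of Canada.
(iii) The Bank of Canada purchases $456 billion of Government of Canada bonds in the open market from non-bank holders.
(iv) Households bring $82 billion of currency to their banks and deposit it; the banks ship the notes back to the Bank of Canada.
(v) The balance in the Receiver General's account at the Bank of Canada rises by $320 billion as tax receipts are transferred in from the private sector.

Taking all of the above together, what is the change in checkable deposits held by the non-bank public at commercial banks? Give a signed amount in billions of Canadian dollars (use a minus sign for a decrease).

Bank of Canada balance sheet:
  Assets:      Securities +$456B, Loans to banks +$103B
  Liabilities: Bank reserves +$116.5B, Currency in circulation +$122.5B, Government deposits +$320B
Commercial banking system:
  Assets:      Reserves at CB +$116.5B
  Liabilities: Checkable deposits +$13.5B, Borrowings from CB +$103B
So the change in checkable deposits held by the non-bank public at commercial banks is +$13.5 billion.

+$13.5 billion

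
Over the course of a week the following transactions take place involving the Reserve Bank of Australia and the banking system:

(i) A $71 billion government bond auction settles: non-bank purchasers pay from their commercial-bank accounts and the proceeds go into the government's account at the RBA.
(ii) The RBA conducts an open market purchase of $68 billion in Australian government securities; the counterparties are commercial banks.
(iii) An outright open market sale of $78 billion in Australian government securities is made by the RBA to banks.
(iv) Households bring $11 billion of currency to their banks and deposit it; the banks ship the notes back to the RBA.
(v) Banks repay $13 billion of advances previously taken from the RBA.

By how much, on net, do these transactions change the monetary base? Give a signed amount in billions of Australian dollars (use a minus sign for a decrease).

RBA balance sheet:
  Assets:      Securities −$10B, Loans to banks −$13B
  Liabilities: Bank reserves −$83B, Currency in circulation −$11B, Government deposits +$71B
Commercial banking system:
  Assets:      Reserves at CB −$83B, Securities +$10B
  Liabilities: Checkable deposits −$60B, Borrowings from CB −$13B
Monetary base = currency + reserves: −$11B + (−$83B) = -$94 billion.

-$94 billion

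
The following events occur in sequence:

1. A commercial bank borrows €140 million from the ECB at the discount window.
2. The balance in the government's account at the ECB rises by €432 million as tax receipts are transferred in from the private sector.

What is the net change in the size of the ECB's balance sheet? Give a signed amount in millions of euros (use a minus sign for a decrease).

+€140 million

Discount-window loan €140 million: an ECB asset is acquired → +€140M.
Government account inflow €432 million: only the composition of liabilities changes → 0.
Net: 140 + 0 = +€140 million.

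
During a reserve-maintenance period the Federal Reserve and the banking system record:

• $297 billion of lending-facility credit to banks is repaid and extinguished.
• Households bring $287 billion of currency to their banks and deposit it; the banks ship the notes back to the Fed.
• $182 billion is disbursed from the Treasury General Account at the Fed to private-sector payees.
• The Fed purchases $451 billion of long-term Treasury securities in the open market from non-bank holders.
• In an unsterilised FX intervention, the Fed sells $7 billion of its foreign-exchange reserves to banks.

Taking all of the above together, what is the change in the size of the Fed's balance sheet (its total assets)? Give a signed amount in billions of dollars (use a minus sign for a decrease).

+$147 billion

Fed balance sheet:
  Assets:      Securities +$451B, Loans to banks −$297B, Foreign assets −$7B
  Liabilities: Bank reserves +$616B, Currency in circulation −$287B, Government deposits −$182B
Commercial banking system:
  Assets:      Reserves at CB +$616B, Foreign assets +$7B
  Liabilities: Checkable deposits +$920B, Borrowings from CB −$297B
Change in total Fed assets = +$147 billion.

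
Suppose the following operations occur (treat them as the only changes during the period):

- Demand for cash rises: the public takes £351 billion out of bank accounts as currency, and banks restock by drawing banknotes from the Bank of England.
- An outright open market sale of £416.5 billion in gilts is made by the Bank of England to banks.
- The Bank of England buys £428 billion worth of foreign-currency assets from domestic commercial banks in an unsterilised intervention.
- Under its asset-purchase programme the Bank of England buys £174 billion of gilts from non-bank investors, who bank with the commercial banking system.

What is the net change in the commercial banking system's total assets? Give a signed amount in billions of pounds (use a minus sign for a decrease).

Currency withdrawal £351 billion: bank balance sheets shrink → −£351B.
OMO sale (to banks) £416.5 billion: just an asset swap on bank balance sheets → 0.
FX purchase £428 billion: just an asset swap on bank balance sheets → 0.
Asset purchase (from non-banks) £174 billion: bank balance sheets expand → +£174B.
Net: −351 + 0 + 0 + 174 = -£177 billion.

-£177 billion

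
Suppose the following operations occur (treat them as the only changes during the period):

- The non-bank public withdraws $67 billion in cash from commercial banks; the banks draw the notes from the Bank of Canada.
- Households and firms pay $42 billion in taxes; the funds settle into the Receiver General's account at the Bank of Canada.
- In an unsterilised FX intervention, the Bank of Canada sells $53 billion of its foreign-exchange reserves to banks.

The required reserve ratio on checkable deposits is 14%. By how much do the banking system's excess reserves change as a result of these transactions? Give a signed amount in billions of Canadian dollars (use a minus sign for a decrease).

Currency withdrawal $67 billion: reserves −$67B, deposits −$67B.
Government account inflow $42 billion: reserves −$42B, deposits −$42B.
FX sale $53 billion: reserves −$53B, deposits 0.
Totals: Δreserves = −$162B, Δdeposits = −$109B.
Δrequired reserves = 14% × −$109B = −$15.26B.
Δexcess reserves = Δreserves − Δrequired = −$162B − (−$15.26B) = -$146.74 billion.

-$146.74 billion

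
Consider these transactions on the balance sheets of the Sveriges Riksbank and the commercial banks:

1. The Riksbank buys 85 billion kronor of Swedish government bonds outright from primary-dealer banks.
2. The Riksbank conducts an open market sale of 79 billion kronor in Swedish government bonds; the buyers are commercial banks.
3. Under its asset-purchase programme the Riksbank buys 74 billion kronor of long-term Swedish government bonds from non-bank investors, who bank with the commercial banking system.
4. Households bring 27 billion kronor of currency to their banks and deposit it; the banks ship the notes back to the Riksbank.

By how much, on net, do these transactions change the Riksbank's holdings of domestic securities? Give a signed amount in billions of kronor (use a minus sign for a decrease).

OMO purchase (from banks) 85 billion kronor: securities added to the Riksbank's portfolio → +85B.
OMO sale (to banks) 79 billion kronor: securities removed from the Riksbank's portfolio → −79B.
Asset purchase (from non-banks) 74 billion kronor: securities added to the Riksbank's portfolio → +74B.
Currency deposit 27 billion kronor: the Riksbank's securities portfolio is untouched → 0.
Net: 85 − 79 + 74 + 0 = +80 billion.

+80 billion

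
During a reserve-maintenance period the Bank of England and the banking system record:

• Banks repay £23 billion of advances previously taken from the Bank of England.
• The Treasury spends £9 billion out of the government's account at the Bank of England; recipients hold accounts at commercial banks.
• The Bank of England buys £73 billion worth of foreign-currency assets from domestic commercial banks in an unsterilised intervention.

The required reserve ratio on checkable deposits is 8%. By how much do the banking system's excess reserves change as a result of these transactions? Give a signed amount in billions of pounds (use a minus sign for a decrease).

Discount-window repayment £23 billion: reserves −£23B, deposits 0.
Government spending £9 billion: reserves +£9B, deposits +£9B.
FX purchase £73 billion: reserves +£73B, deposits 0.
Totals: Δreserves = +£59B, Δdeposits = +£9B.
Δrequired reserves = 8% × +£9B = +£0.72B.
Δexcess reserves = Δreserves − Δrequired = +£59B − (+£0.72B) = +£58.28 billion.

+£58.28 billion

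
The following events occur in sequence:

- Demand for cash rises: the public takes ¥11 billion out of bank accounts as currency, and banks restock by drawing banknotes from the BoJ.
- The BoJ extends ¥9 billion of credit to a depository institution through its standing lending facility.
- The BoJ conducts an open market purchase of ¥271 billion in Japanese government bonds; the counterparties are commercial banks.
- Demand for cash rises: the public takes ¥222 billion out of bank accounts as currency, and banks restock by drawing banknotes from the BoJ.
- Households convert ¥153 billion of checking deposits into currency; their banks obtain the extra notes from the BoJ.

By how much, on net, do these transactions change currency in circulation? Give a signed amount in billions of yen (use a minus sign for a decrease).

Currency withdrawal ¥11 billion: notes leave the central bank → +¥11B.
Discount-window loan ¥9 billion: no currency enters or leaves circulation → 0.
OMO purchase (from banks) ¥271 billion: no currency enters or leaves circulation → 0.
Currency withdrawal ¥222 billion: notes leave the central bank → +¥222B.
Currency withdrawal ¥153 billion: notes leave the central bank → +¥153B.
Net: 11 + 0 + 0 + 222 + 153 = +¥386 billion.

+¥386 billion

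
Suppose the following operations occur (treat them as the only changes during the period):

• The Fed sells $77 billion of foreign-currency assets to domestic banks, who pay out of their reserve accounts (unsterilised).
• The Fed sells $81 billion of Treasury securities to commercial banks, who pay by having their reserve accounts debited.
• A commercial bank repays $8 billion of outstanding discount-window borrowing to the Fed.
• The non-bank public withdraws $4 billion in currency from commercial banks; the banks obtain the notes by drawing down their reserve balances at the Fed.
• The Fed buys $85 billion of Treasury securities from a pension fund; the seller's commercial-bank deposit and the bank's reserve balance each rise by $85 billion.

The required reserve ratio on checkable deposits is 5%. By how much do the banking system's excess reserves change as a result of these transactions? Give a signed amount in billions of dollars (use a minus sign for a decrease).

-$89.05 billion

FX sale $77 billion: reserves −$77B, deposits 0.
OMO sale (to banks) $81 billion: reserves −$81B, deposits 0.
Discount-window repayment $8 billion: reserves −$8B, deposits 0.
Currency withdrawal $4 billion: reserves −$4B, deposits −$4B.
Asset purchase (from non-banks) $85 billion: reserves +$85B, deposits +$85B.
Totals: Δreserves = −$85B, Δdeposits = +$81B.
Δrequired reserves = 5% × +$81B = +$4.05B.
Δexcess reserves = Δreserves − Δrequired = −$85B − (+$4.05B) = -$89.05 billion.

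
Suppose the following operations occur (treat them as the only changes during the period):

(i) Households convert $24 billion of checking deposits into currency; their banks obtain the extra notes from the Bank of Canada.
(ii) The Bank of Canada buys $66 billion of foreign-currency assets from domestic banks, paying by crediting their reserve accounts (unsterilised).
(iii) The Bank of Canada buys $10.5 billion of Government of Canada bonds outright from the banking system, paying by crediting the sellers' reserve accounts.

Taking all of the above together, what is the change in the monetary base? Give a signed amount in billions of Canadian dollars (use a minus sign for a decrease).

+$76.5 billion

Currency withdrawal $24 billion: just a shift between currency and reserves — both are base money → 0.
FX purchase $66 billion: Bank of Canada balance sheet expands → +$66B.
OMO purchase (from banks) $10.5 billion: Bank of Canada balance sheet expands → +$10.5B.
Net: 0 + 66 + 10.5 = +$76.5 billion.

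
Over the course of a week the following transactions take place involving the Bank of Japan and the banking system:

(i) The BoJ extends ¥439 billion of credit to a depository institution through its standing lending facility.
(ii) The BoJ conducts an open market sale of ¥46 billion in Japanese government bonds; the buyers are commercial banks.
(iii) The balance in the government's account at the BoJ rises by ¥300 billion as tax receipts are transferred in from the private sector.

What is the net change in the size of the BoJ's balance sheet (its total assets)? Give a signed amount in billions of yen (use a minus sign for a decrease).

+¥393 billion

BoJ balance sheet:
  Assets:      Securities −¥46B, Loans to banks +¥439B
  Liabilities: Bank reserves +¥93B, Government deposits +¥300B
Change in total BoJ assets = +¥393 billion.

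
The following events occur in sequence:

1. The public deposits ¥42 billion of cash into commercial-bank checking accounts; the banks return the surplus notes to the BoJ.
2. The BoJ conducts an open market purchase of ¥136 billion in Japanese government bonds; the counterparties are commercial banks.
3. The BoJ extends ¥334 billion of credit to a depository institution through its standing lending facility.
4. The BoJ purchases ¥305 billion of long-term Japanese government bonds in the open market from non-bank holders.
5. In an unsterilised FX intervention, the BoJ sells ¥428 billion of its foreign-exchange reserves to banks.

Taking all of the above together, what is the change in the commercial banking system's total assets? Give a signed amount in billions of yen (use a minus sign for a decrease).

Currency deposit ¥42 billion: bank balance sheets expand → +¥42B.
OMO purchase (from banks) ¥136 billion: just an asset swap on bank balance sheets → 0.
Discount-window loan ¥334 billion: bank balance sheets expand → +¥334B.
Asset purchase (from non-banks) ¥305 billion: bank balance sheets expand → +¥305B.
FX sale ¥428 billion: just an asset swap on bank balance sheets → 0.
Net: 42 + 0 + 334 + 305 + 0 = +¥681 billion.

+¥681 billion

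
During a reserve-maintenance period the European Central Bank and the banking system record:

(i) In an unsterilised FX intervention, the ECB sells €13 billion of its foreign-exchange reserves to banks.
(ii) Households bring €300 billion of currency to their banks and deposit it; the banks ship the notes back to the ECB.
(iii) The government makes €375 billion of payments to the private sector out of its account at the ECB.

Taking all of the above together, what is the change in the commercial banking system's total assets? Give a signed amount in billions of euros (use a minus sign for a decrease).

+€675 billion

FX sale €13 billion: just an asset swap on bank balance sheets → 0.
Currency deposit €300 billion: bank balance sheets expand → +€300B.
Government spending €375 billion: bank balance sheets expand → +€375B.
Net: 0 + 300 + 375 = +€675 billion.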